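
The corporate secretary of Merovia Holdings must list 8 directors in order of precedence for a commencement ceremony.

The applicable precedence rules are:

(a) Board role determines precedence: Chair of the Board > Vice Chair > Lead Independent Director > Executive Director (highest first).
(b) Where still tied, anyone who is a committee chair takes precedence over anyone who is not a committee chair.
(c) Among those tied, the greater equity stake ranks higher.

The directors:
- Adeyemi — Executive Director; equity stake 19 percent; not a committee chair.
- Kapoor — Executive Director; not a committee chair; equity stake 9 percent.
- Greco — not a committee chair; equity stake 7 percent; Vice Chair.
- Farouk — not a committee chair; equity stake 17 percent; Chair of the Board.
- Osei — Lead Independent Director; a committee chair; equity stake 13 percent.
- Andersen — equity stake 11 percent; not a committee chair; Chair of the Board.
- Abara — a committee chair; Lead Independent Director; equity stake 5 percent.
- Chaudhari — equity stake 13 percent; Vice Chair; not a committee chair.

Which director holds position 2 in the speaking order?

By board role: Farouk and Andersen (Chair of the Board); then Chaudhari and Greco (Vice Chair); then Osei and Abara (Lead Independent Director); then Adeyemi and Kapoor (Executive Director).
Farouk and Andersen are each not a committee chair, so the next rule applies.
Among Farouk and Andersen, by equity stake (higher first): Farouk (17 percent) before Andersen (11 percent).
Chaudhari and Greco are each not a committee chair, so the next rule applies.
Among Chaudhari and Greco, by equity stake (higher first): Chaudhari (13 percent) before Greco (7 percent).
Osei and Abara are each a committee chair, so the next rule applies.
Among Osei and Abara, by equity stake (higher first): Osei (13 percent) before Abara (5 percent).
Adeyemi and Kapoor are each not a committee chair, so the next rule applies.
Among Adeyemi and Kapoor, by equity stake (higher first): Adeyemi (19 percent) before Kapoor (9 percent).
Order: Farouk, Andersen, Chaudhari, Greco, Osei, Abara, Adeyemi, Kapoor.

Andersen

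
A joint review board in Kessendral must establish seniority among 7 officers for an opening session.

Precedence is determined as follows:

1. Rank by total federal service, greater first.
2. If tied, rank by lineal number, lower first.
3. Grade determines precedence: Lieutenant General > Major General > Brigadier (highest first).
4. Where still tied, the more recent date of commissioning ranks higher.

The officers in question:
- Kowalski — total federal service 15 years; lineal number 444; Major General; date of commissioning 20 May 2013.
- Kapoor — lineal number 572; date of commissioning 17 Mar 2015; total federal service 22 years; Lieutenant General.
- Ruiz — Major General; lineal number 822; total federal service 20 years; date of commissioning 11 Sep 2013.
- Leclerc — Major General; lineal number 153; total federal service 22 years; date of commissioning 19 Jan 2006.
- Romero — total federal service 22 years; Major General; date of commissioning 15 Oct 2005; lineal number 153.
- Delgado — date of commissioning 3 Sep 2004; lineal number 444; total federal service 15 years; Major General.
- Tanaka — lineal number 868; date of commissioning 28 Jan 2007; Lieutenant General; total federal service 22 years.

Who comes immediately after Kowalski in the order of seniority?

By total federal service (higher first): Leclerc, Romero, Kapoor and Tanaka (each 22 years); then Ruiz (20 years); then Kowalski and Delgado (both 15 years).
Among Leclerc, Romero, Kapoor and Tanaka, by lineal number (lower first): Leclerc and Romero (153) before Kapoor (572) before Tanaka (868).
Leclerc and Romero are each Major General, so the next rule applies.
Among Leclerc and Romero, by date of commissioning (later first): Leclerc (19 Jan 2006) before Romero (15 Oct 2005).
Kowalski and Delgado both have lineal number 444, so the next rule applies.
Kowalski and Delgado are each Major General, so the next rule applies.
Among Kowalski and Delgado, by date of commissioning (later first): Kowalski (20 May 2013) before Delgado (3 Sep 2004).
Order: Leclerc, Romero, Kapoor, Tanaka, Ruiz, Kowalski, Delgado.

Delgado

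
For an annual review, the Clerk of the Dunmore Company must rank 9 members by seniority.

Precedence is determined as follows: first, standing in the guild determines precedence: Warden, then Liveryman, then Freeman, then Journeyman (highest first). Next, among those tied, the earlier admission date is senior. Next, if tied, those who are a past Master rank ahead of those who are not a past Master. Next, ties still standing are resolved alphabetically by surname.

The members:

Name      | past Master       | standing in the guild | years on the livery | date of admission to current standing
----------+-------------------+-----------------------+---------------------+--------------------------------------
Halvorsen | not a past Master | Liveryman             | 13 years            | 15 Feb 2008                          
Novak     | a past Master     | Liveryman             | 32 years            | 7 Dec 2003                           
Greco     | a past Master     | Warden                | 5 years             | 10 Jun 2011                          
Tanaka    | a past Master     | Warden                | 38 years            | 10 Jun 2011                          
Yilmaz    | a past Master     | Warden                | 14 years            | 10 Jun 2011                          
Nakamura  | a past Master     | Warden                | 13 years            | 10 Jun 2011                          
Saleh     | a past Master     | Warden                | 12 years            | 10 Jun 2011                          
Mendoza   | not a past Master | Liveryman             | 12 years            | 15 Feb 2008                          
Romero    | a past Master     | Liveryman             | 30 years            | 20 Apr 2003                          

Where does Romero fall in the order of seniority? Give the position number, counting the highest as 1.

6

By standing in the guild: Greco, Nakamura, Saleh, Tanaka and Yilmaz (Warden); then Romero, Novak, Halvorsen and Mendoza (Liveryman).
Greco, Nakamura, Saleh, Tanaka and Yilmaz all have date of admission to current standing 10 Jun 2011, so the next rule applies.
Greco, Nakamura, Saleh, Tanaka and Yilmaz are each a past Master, so the next rule applies.
Among Greco, Nakamura, Saleh, Tanaka and Yilmaz, alphabetically by surname: Greco before Nakamura before Saleh before Tanaka before Yilmaz.
Among Romero, Novak, Halvorsen and Mendoza, by date of admission to current standing (earlier first): Romero (20 Apr 2003) before Novak (7 Dec 2003) before Halvorsen and Mendoza (15 Feb 2008).
Halvorsen and Mendoza are each not a past Master, so the next rule applies.
Among Halvorsen and Mendoza, alphabetically by surname: Halvorsen before Mendoza.
Order: Greco, Nakamura, Saleh, Tanaka, Yilmaz, Romero, Novak, Halvorsen, Mendoza. So position 6.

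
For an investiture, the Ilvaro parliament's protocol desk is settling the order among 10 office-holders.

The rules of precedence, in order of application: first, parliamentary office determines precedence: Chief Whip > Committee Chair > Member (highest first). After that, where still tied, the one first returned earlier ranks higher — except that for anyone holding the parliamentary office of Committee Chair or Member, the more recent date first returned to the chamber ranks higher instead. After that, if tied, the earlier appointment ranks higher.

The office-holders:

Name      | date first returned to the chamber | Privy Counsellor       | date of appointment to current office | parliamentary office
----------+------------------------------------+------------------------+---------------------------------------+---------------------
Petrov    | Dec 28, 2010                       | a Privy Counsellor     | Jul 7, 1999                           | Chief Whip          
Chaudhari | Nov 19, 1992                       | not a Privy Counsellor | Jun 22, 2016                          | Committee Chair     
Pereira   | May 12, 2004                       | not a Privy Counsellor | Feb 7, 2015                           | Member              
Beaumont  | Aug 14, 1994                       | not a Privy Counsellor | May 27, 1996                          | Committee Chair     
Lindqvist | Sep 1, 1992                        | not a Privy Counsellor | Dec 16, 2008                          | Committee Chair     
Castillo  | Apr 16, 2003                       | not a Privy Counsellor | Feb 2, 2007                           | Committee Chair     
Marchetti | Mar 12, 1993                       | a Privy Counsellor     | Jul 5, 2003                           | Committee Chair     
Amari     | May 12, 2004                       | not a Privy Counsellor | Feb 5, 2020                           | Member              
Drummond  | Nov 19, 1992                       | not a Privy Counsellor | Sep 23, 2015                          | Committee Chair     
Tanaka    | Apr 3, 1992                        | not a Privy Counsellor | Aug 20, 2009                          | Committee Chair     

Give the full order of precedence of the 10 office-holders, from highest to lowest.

By parliamentary office: Petrov (Chief Whip); then Castillo, Beaumont, Marchetti, Drummond, Chaudhari, Lindqvist and Tanaka (Committee Chair); then Pereira and Amari (Member).
Among Castillo, Beaumont, Marchetti, Drummond, Chaudhari, Lindqvist and Tanaka, by date first returned to the chamber (later first) (reversed rule for this group): Castillo (Apr 16, 2003) before Beaumont (Aug 14, 1994) before Marchetti (Mar 12, 1993) before Drummond and Chaudhari (Nov 19, 1992) before Lindqvist (Sep 1, 1992) before Tanaka (Apr 3, 1992).
Among Drummond and Chaudhari, by date of appointment to current office (earlier first): Drummond (Sep 23, 2015) before Chaudhari (Jun 22, 2016).
Pereira and Amari both have date first returned to the chamber May 12, 2004, so the next rule applies.
Among Pereira and Amari, by date of appointment to current office (earlier first): Pereira (Feb 7, 2015) before Amari (Feb 5, 2020).
Full order: Petrov, Castillo, Beaumont, Marchetti, Drummond, Chaudhari, Lindqvist, Tanaka, Pereira, Amari.

Petrov, Castillo, Beaumont, Marchetti, Drummond, Chaudhari, Lindqvist, Tanaka, Pereira, Amari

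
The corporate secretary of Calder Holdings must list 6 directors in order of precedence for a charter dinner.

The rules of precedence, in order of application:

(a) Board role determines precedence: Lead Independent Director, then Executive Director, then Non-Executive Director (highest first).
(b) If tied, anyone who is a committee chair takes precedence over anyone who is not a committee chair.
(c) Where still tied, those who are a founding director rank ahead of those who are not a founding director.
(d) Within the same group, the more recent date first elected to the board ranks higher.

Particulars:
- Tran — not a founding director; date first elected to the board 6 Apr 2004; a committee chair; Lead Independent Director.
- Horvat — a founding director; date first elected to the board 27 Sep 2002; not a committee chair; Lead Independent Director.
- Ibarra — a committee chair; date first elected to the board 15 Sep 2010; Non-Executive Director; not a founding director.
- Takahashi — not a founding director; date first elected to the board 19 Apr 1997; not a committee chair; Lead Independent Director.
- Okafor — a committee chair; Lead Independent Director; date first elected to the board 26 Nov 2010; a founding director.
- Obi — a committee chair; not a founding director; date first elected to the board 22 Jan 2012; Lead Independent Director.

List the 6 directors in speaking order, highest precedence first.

By board role: Okafor, Obi, Tran, Horvat and Takahashi (Lead Independent Director); then Ibarra (Non-Executive Director).
Among Okafor, Obi, Tran, Horvat and Takahashi, a committee chair before not a committee chair: Okafor, Obi and Tran (a committee chair) before Horvat and Takahashi (not a committee chair).
Among Okafor, Obi and Tran, a founding director before not a founding director: Okafor (a founding director) before Obi and Tran (not a founding director).
Among Obi and Tran, by date first elected to the board (later first): Obi (22 Jan 2012) before Tran (6 Apr 2004).
Among Horvat and Takahashi, a founding director before not a founding director: Horvat (a founding director) before Takahashi (not a founding director).
Full order: Okafor, Obi, Tran, Horvat, Takahashi, Ibarra.

Okafor, Obi, Tran, Horvat, Takahashi, Ibarra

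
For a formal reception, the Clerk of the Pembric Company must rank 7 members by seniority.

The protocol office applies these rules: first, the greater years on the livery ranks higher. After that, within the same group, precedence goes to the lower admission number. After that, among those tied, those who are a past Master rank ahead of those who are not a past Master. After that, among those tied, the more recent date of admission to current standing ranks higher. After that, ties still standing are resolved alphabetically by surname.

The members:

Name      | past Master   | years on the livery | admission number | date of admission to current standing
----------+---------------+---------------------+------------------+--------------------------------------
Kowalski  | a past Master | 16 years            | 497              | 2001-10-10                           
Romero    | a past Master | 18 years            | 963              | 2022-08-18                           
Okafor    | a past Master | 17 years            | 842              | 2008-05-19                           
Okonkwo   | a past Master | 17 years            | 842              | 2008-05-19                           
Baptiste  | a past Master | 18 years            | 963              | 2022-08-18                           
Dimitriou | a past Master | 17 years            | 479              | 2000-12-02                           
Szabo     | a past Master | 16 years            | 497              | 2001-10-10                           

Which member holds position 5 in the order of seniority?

By years on the livery (higher first): Baptiste and Romero (both 18 years); then Dimitriou, Okafor and Okonkwo (each 17 years); then Kowalski and Szabo (both 16 years).
Baptiste and Romero both have admission number 963, so the next rule applies.
Baptiste and Romero are each a past Master, so the next rule applies.
Baptiste and Romero both have date of admission to current standing 2022-08-18, so the next rule applies.
Among Baptiste and Romero, alphabetically by surname: Baptiste before Romero.
Among Dimitriou, Okafor and Okonkwo, by admission number (lower first): Dimitriou (479) before Okafor and Okonkwo (842).
Okafor and Okonkwo are each a past Master, so the next rule applies.
Okafor and Okonkwo both have date of admission to current standing 2008-05-19, so the next rule applies.
Among Okafor and Okonkwo, alphabetically by surname: Okafor before Okonkwo.
Kowalski and Szabo both have admission number 497, so the next rule applies.
Kowalski and Szabo are each a past Master, so the next rule applies.
Kowalski and Szabo both have date of admission to current standing 2001-10-10, so the next rule applies.
Among Kowalski and Szabo, alphabetically by surname: Kowalski before Szabo.
Order: Baptiste, Romero, Dimitriou, Okafor, Okonkwo, Kowalski, Szabo.

Okonkwo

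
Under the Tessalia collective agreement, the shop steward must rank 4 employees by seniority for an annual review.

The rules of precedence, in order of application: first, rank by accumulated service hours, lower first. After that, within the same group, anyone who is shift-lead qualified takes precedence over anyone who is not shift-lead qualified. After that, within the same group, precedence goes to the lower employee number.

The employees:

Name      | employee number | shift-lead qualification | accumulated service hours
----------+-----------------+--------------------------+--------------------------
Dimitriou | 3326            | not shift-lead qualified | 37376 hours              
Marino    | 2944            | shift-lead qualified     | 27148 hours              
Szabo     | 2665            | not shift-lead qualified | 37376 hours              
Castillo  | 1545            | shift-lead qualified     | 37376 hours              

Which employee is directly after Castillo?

By accumulated service hours (lower first): Marino (27148 hours); then Castillo, Szabo and Dimitriou (each 37376 hours).
Among Castillo, Szabo and Dimitriou, shift-lead qualified before not shift-lead qualified: Castillo (shift-lead qualified) before Szabo and Dimitriou (not shift-lead qualified).
Among Szabo and Dimitriou, by employee number (lower first): Szabo (2665) before Dimitriou (3326).
Order: Marino, Castillo, Szabo, Dimitriou.

Szabo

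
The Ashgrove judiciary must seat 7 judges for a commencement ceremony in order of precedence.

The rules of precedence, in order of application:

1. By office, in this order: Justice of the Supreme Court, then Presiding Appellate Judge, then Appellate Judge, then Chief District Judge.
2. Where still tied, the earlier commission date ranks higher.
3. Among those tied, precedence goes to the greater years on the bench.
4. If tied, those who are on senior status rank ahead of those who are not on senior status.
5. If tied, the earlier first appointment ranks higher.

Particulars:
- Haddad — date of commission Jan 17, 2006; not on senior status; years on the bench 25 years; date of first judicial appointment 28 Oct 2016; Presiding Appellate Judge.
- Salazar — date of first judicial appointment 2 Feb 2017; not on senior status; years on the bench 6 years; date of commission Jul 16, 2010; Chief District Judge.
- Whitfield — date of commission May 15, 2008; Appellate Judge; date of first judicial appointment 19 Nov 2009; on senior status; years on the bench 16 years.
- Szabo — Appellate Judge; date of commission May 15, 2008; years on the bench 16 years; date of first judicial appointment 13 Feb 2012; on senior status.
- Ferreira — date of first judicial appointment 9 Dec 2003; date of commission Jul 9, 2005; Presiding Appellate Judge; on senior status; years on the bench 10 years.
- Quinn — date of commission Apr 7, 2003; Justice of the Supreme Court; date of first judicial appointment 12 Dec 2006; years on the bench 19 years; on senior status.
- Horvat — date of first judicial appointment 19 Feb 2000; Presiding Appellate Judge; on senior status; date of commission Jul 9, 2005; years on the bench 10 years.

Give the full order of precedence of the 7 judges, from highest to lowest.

By office: Quinn (Justice of the Supreme Court); then Horvat, Ferreira and Haddad (Presiding Appellate Judge); then Whitfield and Szabo (Appellate Judge); then Salazar (Chief District Judge).
Among Horvat, Ferreira and Haddad, by date of commission (earlier first): Horvat and Ferreira (Jul 9, 2005) before Haddad (Jan 17, 2006).
Horvat and Ferreira both have years on the bench 10 years, so the next rule applies.
Horvat and Ferreira are each on senior status, so the next rule applies.
Among Horvat and Ferreira, by date of first judicial appointment (earlier first): Horvat (19 Feb 2000) before Ferreira (9 Dec 2003).
Whitfield and Szabo both have date of commission May 15, 2008, so the next rule applies.
Whitfield and Szabo both have years on the bench 16 years, so the next rule applies.
Whitfield and Szabo are each on senior status, so the next rule applies.
Among Whitfield and Szabo, by date of first judicial appointment (earlier first): Whitfield (19 Nov 2009) before Szabo (13 Feb 2012).
Full order: Quinn, Horvat, Ferreira, Haddad, Whitfield, Szabo, Salazar.

Quinn, Horvat, Ferreira, Haddad, Whitfield, Szabo, Salazar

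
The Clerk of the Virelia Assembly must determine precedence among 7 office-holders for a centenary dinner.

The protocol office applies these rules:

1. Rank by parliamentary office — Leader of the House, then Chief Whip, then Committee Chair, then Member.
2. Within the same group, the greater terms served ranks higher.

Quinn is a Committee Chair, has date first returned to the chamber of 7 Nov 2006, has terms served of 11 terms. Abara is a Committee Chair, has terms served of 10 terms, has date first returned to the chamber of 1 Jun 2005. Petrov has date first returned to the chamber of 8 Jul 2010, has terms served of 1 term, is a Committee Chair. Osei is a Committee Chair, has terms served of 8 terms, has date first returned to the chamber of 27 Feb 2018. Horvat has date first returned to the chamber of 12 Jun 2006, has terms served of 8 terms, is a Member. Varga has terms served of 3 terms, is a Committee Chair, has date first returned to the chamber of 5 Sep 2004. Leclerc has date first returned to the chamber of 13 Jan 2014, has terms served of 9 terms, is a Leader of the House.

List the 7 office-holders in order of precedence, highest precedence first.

Leclerc, Quinn, Abara, Osei, Varga, Petrov, Horvat

By parliamentary office: Leclerc (Leader of the House); then Quinn, Abara, Osei, Varga and Petrov (Committee Chair); then Horvat (Member).
Among Quinn, Abara, Osei, Varga and Petrov, by terms served (higher first): Quinn (11 terms) before Abara (10 terms) before Osei (8 terms) before Varga (3 terms) before Petrov (1 term).
Full order: Leclerc, Quinn, Abara, Osei, Varga, Petrov, Horvat.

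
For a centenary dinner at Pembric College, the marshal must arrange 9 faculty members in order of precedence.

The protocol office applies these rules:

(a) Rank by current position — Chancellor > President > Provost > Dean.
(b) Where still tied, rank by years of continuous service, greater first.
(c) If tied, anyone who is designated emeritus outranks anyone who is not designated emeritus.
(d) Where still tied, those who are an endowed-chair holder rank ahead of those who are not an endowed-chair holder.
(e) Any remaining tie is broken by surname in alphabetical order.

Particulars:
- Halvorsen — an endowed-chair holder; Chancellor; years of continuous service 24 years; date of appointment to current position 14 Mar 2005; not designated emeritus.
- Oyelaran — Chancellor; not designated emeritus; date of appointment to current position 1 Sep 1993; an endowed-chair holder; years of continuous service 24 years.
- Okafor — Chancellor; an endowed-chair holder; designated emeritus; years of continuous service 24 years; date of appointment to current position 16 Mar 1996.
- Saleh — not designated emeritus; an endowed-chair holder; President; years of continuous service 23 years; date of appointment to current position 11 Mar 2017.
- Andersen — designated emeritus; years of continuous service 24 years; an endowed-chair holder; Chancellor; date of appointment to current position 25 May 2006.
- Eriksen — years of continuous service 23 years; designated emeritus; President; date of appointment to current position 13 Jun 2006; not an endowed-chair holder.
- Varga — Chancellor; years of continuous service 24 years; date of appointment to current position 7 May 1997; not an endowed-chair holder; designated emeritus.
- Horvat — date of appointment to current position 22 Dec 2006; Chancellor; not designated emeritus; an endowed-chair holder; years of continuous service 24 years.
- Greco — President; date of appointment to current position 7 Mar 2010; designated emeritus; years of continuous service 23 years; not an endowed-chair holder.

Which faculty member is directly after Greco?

By current position: Andersen, Okafor, Varga, Halvorsen, Horvat and Oyelaran (Chancellor); then Eriksen, Greco and Saleh (President).
Andersen, Okafor, Varga, Halvorsen, Horvat and Oyelaran all have years of continuous service 24 years, so the next rule applies.
Among Andersen, Okafor, Varga, Halvorsen, Horvat and Oyelaran, designated emeritus before not designated emeritus: Andersen, Okafor and Varga (designated emeritus) before Halvorsen, Horvat and Oyelaran (not designated emeritus).
Among Andersen, Okafor and Varga, an endowed-chair holder before not an endowed-chair holder: Andersen and Okafor (an endowed-chair holder) before Varga (not an endowed-chair holder).
Among Andersen and Okafor, alphabetically by surname: Andersen before Okafor.
Halvorsen, Horvat and Oyelaran are each an endowed-chair holder, so the next rule applies.
Among Halvorsen, Horvat and Oyelaran, alphabetically by surname: Halvorsen before Horvat before Oyelaran.
Eriksen, Greco and Saleh all have years of continuous service 23 years, so the next rule applies.
Among Eriksen, Greco and Saleh, designated emeritus before not designated emeritus: Eriksen and Greco (designated emeritus) before Saleh (not designated emeritus).
Eriksen and Greco are each not an endowed-chair holder, so the next rule applies.
Among Eriksen and Greco, alphabetically by surname: Eriksen before Greco.
Order: Andersen, Okafor, Varga, Halvorsen, Horvat, Oyelaran, Eriksen, Greco, Saleh.

Saleh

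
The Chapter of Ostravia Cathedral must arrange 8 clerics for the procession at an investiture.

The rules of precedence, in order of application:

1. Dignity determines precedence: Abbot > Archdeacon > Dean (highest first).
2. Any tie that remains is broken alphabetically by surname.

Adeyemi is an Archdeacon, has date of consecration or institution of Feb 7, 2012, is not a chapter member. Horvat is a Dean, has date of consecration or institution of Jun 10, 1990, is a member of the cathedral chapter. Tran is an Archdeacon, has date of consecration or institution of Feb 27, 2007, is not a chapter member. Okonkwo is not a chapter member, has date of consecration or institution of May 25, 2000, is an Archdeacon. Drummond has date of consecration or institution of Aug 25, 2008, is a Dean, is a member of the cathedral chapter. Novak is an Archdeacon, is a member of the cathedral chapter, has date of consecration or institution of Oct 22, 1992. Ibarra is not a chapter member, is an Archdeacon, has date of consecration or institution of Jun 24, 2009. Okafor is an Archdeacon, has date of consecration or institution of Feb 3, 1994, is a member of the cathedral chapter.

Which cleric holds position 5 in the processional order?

Okonkwo

By dignity: Adeyemi, Ibarra, Novak, Okafor, Okonkwo and Tran (Archdeacon); then Drummond and Horvat (Dean).
Among Adeyemi, Ibarra, Novak, Okafor, Okonkwo and Tran, alphabetically by surname: Adeyemi before Ibarra before Novak before Okafor before Okonkwo before Tran.
Among Drummond and Horvat, alphabetically by surname: Drummond before Horvat.
Order: Adeyemi, Ibarra, Novak, Okafor, Okonkwo, Tran, Drummond, Horvat.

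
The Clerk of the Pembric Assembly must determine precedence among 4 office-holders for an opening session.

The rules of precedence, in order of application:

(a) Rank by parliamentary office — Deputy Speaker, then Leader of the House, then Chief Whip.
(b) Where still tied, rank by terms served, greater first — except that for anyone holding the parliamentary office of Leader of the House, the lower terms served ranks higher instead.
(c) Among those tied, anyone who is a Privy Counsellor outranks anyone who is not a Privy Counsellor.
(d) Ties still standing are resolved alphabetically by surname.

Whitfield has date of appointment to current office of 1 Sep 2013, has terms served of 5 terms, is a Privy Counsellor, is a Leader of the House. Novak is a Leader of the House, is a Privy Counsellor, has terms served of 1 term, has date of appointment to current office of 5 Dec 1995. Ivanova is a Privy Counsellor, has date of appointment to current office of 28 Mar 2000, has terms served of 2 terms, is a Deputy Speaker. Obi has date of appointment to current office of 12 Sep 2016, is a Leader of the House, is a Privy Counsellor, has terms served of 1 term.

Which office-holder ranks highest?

By parliamentary office: Ivanova (Deputy Speaker); then Novak, Obi and Whitfield (Leader of the House).
Among Novak, Obi and Whitfield, by terms served (lower first) (reversed rule for this group): Novak and Obi (1 term) before Whitfield (5 terms).
Novak and Obi are each a Privy Counsellor, so the next rule applies.
Among Novak and Obi, alphabetically by surname: Novak before Obi.
Order: Ivanova, Novak, Obi, Whitfield.

Ivanova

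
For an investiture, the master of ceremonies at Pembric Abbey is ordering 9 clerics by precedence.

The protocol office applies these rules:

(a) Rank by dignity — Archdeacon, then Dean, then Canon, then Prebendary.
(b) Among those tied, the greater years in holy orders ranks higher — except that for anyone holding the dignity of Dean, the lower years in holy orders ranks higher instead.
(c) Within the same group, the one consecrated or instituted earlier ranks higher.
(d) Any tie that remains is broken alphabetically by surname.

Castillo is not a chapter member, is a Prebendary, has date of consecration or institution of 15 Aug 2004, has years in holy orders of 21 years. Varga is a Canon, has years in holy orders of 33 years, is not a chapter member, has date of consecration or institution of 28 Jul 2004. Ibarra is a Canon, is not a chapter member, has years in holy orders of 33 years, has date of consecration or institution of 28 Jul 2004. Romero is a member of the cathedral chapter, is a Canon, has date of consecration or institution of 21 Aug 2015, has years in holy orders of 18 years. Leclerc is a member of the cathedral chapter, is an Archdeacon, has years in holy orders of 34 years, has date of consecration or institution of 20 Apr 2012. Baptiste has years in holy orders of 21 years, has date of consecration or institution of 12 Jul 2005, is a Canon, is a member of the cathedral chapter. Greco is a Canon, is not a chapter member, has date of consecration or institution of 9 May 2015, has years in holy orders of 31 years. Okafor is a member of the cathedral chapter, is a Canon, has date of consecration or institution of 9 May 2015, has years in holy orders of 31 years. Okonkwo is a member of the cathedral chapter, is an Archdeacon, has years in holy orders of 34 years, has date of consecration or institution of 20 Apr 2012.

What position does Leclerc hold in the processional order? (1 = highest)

1

By dignity: Leclerc and Okonkwo (Archdeacon); then Ibarra, Varga, Greco, Okafor, Baptiste and Romero (Canon); then Castillo (Prebendary).
Leclerc and Okonkwo both have years in holy orders 34 years, so the next rule applies.
Leclerc and Okonkwo both have date of consecration or institution 20 Apr 2012, so the next rule applies.
Among Leclerc and Okonkwo, alphabetically by surname: Leclerc before Okonkwo.
Among Ibarra, Varga, Greco, Okafor, Baptiste and Romero, by years in holy orders (higher first): Ibarra and Varga (33 years) before Greco and Okafor (31 years) before Baptiste (21 years) before Romero (18 years).
Ibarra and Varga both have date of consecration or institution 28 Jul 2004, so the next rule applies.
Among Ibarra and Varga, alphabetically by surname: Ibarra before Varga.
Greco and Okafor both have date of consecration or institution 9 May 2015, so the next rule applies.
Among Greco and Okafor, alphabetically by surname: Greco before Okafor.
Order: Leclerc, Okonkwo, Ibarra, Varga, Greco, Okafor, Baptiste, Romero, Castillo. So position 1.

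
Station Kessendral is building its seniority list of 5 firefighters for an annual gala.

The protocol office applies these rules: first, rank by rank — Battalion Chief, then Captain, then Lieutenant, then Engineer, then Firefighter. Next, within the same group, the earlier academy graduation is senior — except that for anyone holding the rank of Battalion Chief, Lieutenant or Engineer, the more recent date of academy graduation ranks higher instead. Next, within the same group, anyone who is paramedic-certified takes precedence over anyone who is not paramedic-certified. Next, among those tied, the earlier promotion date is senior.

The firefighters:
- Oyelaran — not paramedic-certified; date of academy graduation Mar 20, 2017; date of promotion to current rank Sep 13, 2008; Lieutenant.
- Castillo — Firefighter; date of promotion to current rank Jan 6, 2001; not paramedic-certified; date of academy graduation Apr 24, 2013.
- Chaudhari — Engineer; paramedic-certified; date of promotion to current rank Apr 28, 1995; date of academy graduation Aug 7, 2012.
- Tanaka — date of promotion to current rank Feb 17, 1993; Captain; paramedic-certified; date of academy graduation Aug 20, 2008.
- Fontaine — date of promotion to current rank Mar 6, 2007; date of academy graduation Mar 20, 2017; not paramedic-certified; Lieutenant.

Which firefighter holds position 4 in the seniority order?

By rank: Tanaka (Captain); then Fontaine and Oyelaran (Lieutenant); then Chaudhari (Engineer); then Castillo (Firefighter).
Fontaine and Oyelaran both have date of academy graduation Mar 20, 2017, so the next rule applies.
Fontaine and Oyelaran are each not paramedic-certified, so the next rule applies.
Among Fontaine and Oyelaran, by date of promotion to current rank (earlier first): Fontaine (Mar 6, 2007) before Oyelaran (Sep 13, 2008).
Order: Tanaka, Fontaine, Oyelaran, Chaudhari, Castillo.

Chaudhari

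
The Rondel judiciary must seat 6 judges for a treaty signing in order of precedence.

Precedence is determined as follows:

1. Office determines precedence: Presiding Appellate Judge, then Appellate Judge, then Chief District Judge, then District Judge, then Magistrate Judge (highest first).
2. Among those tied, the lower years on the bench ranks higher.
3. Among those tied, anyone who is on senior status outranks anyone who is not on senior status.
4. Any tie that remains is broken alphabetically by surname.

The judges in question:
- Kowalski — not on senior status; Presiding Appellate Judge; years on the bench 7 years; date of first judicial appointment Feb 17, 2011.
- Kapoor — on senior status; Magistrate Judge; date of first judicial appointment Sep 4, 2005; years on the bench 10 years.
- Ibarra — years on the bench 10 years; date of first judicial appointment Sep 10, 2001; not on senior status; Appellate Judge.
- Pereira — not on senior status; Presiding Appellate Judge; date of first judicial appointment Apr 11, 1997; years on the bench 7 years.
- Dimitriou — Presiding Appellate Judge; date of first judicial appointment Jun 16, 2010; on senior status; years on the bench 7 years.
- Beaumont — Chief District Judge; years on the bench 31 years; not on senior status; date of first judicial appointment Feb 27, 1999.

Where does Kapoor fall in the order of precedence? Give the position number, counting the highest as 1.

By office: Dimitriou, Kowalski and Pereira (Presiding Appellate Judge); then Ibarra (Appellate Judge); then Beaumont (Chief District Judge); then Kapoor (Magistrate Judge).
Dimitriou, Kowalski and Pereira all have years on the bench 7 years, so the next rule applies.
Among Dimitriou, Kowalski and Pereira, on senior status before not on senior status: Dimitriou (on senior status) before Kowalski and Pereira (not on senior status).
Among Kowalski and Pereira, alphabetically by surname: Kowalski before Pereira.
Order: Dimitriou, Kowalski, Pereira, Ibarra, Beaumont, Kapoor. So position 6.

6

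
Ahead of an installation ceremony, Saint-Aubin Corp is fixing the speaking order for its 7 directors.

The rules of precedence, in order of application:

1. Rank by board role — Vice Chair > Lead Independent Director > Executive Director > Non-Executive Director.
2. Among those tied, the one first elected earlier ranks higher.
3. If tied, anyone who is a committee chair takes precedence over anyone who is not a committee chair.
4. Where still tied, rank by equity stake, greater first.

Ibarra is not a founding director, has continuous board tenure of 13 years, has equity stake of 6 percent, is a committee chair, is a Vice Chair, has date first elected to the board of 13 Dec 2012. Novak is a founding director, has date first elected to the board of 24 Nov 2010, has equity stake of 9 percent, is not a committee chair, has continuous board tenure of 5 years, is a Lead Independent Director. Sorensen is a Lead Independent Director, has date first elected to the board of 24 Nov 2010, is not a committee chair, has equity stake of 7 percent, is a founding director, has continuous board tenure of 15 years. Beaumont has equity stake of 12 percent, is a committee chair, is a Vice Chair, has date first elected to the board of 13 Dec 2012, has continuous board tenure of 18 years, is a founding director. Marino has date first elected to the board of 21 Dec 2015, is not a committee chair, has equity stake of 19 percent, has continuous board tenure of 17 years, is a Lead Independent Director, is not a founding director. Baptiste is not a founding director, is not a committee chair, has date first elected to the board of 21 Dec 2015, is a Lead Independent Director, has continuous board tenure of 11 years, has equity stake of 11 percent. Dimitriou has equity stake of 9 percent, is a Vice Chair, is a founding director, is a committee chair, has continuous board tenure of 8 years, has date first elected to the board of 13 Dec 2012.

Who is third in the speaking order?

Ibarra

By board role: Beaumont, Dimitriou and Ibarra (Vice Chair); then Novak, Sorensen, Marino and Baptiste (Lead Independent Director).
Beaumont, Dimitriou and Ibarra all have date first elected to the board 13 Dec 2012, so the next rule applies.
Beaumont, Dimitriou and Ibarra are each a committee chair, so the next rule applies.
Among Beaumont, Dimitriou and Ibarra, by equity stake (higher first): Beaumont (12 percent) before Dimitriou (9 percent) before Ibarra (6 percent).
Among Novak, Sorensen, Marino and Baptiste, by date first elected to the board (earlier first): Novak and Sorensen (24 Nov 2010) before Marino and Baptiste (21 Dec 2015).
Novak and Sorensen are each not a committee chair, so the next rule applies.
Among Novak and Sorensen, by equity stake (higher first): Novak (9 percent) before Sorensen (7 percent).
Marino and Baptiste are each not a committee chair, so the next rule applies.
Among Marino and Baptiste, by equity stake (higher first): Marino (19 percent) before Baptiste (11 percent).
Order: Beaumont, Dimitriou, Ibarra, Novak, Sorensen, Marino, Baptiste.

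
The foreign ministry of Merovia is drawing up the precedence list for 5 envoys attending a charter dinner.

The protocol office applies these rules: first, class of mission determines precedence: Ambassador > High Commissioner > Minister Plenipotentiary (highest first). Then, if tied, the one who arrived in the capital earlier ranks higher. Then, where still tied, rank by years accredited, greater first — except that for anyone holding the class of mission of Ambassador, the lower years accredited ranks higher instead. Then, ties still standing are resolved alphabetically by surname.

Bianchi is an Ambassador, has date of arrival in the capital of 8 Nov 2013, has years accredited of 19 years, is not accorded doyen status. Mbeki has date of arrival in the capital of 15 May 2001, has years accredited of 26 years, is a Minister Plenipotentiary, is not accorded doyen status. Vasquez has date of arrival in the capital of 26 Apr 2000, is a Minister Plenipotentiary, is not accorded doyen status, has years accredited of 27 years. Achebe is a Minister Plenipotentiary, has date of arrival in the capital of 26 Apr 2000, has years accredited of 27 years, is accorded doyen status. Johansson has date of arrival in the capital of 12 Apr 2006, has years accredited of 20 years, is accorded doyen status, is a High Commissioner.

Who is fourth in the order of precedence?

By class of mission: Bianchi (Ambassador); then Johansson (High Commissioner); then Achebe, Vasquez and Mbeki (Minister Plenipotentiary).
Among Achebe, Vasquez and Mbeki, by date of arrival in the capital (earlier first): Achebe and Vasquez (26 Apr 2000) before Mbeki (15 May 2001).
Achebe and Vasquez both have years accredited 27 years, so the next rule applies.
Among Achebe and Vasquez, alphabetically by surname: Achebe before Vasquez.
Order: Bianchi, Johansson, Achebe, Vasquez, Mbeki.

Vasquez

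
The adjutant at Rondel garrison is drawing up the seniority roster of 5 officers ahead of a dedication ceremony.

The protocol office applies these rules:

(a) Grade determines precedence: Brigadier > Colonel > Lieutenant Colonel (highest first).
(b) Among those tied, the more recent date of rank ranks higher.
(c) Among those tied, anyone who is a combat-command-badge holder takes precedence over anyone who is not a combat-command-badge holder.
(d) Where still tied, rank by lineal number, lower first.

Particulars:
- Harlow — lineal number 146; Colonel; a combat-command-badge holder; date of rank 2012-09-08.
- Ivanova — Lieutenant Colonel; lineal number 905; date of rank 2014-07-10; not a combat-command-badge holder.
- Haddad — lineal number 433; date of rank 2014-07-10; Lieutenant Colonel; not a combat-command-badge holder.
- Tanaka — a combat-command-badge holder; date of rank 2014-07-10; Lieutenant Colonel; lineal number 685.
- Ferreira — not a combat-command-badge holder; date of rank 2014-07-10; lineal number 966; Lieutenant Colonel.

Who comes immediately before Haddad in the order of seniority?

By grade: Harlow (Colonel); then Tanaka, Haddad, Ivanova and Ferreira (Lieutenant Colonel).
Tanaka, Haddad, Ivanova and Ferreira all have date of rank 2014-07-10, so the next rule applies.
Among Tanaka, Haddad, Ivanova and Ferreira, a combat-command-badge holder before not a combat-command-badge holder: Tanaka (a combat-command-badge holder) before Haddad, Ivanova and Ferreira (not a combat-command-badge holder).
Among Haddad, Ivanova and Ferreira, by lineal number (lower first): Haddad (433) before Ivanova (905) before Ferreira (966).
Order: Harlow, Tanaka, Haddad, Ivanova, Ferreira.

Tanaka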